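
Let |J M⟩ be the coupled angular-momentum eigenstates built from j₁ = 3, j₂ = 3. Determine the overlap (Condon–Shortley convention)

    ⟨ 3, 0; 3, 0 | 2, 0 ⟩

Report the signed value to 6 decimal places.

+√(4/21) ≈ +0.436436

√[5·4!2!2!/9! · 3!3!3!3!2!2!] = √(48/7)
  +(−1)^1/∏(1,3,2,2,0,0)! = -1/24  (running -1/24)
  +(−1)^2/∏(2,2,1,1,1,1)! = 1/4  (running 5/24)
  +(−1)^3/∏(3,1,0,0,2,2)! = -1/24  (running 1/6)
⟨..|..⟩ = √(48/7)·(1/6) = +0.436436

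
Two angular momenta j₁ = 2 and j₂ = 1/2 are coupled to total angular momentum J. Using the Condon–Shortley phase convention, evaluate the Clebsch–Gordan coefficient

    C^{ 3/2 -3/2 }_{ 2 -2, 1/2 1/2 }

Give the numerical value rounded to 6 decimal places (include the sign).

-0.894427  (= −√(4/5))

j₁+j₂−J=1  J+j₁−j₂=3  J−j₁+j₂=0  j₁+j₂+J+1=5
(j₁±m₁, j₂±m₂, J±M) = (0,4,1,0,0,3)
P² = 144/5
sum k=1..1:
  [1] −1/6 = -1/6
S = -1/6
C² = P²·S² = 4/5 ; C = -0.894427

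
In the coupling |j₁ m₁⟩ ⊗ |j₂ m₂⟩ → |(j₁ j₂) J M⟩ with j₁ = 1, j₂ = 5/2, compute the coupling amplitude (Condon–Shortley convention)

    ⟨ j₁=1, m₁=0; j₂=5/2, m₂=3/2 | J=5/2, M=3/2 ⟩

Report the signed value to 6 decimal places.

triangle: 1!*1!*4!/7! = 24/5040
(j±m)!: 1!*1!*4!*1!*4!*1! = 576
prefactor² = (2J+1)*Δ*N² = 576/35
  k=0: +1/(0!*1!*1!*4!*0!*0!) = 1/24
  k=1: −1/(1!*0!*0!*3!*1!*1!) = -1/6
Σ = -1/8  ⇒  CG² = 576/35*(-1/8)² = 9/35
CG = −√(9/35) = -0.507093

-0.507093  (= −√(9/35))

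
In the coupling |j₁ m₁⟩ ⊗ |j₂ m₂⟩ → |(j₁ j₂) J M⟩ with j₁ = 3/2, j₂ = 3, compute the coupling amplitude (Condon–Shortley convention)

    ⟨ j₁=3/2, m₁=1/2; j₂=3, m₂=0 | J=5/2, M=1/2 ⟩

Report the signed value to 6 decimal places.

√[6·2!1!4!/8! · 2!1!3!3!3!2!] = √(216/35)
  +(−1)^0/∏(0,2,1,3,0,1)! = 1/12  (running 1/12)
  +(−1)^1/∏(1,1,0,2,1,2)! = -1/4  (running -1/6)
⟨..|..⟩ = √(216/35)·(-1/6) = -0.414039

−√(6/35) = -0.414039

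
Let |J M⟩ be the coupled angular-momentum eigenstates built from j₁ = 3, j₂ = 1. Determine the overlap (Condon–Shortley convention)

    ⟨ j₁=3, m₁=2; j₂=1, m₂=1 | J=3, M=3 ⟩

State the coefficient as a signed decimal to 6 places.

j₁+j₂−J=1  J+j₁−j₂=5  J−j₁+j₂=1  j₁+j₂+J+1=8
(j₁±m₁, j₂±m₂, J±M) = (5,1,2,0,6,0)
P² = 3600
sum k=1..1:
  [1] −1/120 = -1/120
S = -1/120
C² = P²·S² = 1/4 ; C = -0.500000

−√(1/4) ≈ -0.500000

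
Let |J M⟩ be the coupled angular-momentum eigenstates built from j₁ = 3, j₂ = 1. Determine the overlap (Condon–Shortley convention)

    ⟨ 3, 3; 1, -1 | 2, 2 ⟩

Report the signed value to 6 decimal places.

triangle: 2!*4!*0!/7! = 48/5040
(j±m)!: 6!*0!*0!*2!*4!*0! = 34560
prefactor² = (2J+1)*Δ*N² = 11520/7
  k=0: +1/(0!*2!*0!*0!*4!*0!) = 1/48
Σ = 1/48  ⇒  CG² = 11520/7*1/48² = 5/7
CG = +√(5/7) = +0.845154

+√(5/7) = +0.845154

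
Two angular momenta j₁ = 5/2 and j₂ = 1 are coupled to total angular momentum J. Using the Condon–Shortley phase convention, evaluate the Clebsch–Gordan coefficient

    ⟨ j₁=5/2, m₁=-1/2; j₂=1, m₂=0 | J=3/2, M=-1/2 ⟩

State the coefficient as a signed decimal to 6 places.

-0.632456  (= −√(2/5))

√[4·2!3!0!/6! · 2!3!1!1!1!2!] = √(8/5)
  +(−1)^1/∏(1,1,2,0,1,0)! = -1/2  (running -1/2)
⟨..|..⟩ = √(8/5)·(-1/2) = -0.632456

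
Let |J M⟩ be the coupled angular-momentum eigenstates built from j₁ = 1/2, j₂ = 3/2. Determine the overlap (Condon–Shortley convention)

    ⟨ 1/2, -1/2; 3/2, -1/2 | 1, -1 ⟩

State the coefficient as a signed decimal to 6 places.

−√(1/4) = -0.500000

triangle: 1!*0!*2!/4! = 2/24
(j±m)!: 0!*1!*1!*2!*0!*2! = 4
prefactor² = (2J+1)*Δ*N² = 1
  k=1: −1/(1!*0!*0!*0!*0!*2!) = -1/2
Σ = -1/2  ⇒  CG² = 1*(-1/2)² = 1/4
CG = −√(1/4) = -0.500000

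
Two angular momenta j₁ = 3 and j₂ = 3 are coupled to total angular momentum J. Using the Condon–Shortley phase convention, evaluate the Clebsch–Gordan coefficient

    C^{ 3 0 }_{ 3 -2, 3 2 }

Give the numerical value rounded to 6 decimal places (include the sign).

j₁+j₂−J=3  J+j₁−j₂=3  J−j₁+j₂=3  j₁+j₂+J+1=10
(j₁±m₁, j₂±m₂, J±M) = (1,5,5,1,3,3)
P² = 216
sum k=2..3:
  [2] +1/72 = 1/72
  [3] −1/24 = -1/24
S = -1/36
C² = P²·S² = 1/6 ; C = -0.408248

−√(1/6) = -0.408248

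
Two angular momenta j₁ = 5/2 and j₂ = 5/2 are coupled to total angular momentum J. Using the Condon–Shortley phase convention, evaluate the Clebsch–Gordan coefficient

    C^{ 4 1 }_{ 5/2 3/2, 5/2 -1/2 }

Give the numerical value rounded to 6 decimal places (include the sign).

+√(5/14) = +0.597614

√[9·1!4!4!/10! · 4!1!2!3!5!3!] = √(10368/35)
  +(−1)^0/∏(0,1,1,2,3,2)! = 1/24  (running 1/24)
  +(−1)^1/∏(1,0,0,1,4,3)! = -1/144  (running 5/144)
⟨..|..⟩ = √(10368/35)·(5/144) = +0.597614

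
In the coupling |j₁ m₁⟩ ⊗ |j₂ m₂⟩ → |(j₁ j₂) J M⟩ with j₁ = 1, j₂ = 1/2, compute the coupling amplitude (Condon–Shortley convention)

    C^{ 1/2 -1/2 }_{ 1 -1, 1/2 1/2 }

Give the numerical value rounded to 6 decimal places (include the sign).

j₁+j₂−J=1  J+j₁−j₂=1  J−j₁+j₂=0  j₁+j₂+J+1=3
(j₁±m₁, j₂±m₂, J±M) = (0,2,1,0,0,1)
P² = 2/3
sum k=1..1:
  [1] −1/1 = -1
S = -1
C² = P²·S² = 2/3 ; C = -0.816497

−√(2/3) = -0.816497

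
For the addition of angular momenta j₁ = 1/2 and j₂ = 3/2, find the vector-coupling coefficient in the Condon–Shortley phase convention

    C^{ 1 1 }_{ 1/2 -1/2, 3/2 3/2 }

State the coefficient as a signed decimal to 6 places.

j₁+j₂−J=1  J+j₁−j₂=0  J−j₁+j₂=2  j₁+j₂+J+1=4
(j₁±m₁, j₂±m₂, J±M) = (0,1,3,0,2,0)
P² = 3
sum k=1..1:
  [1] −1/2 = -1/2
S = -1/2
C² = P²·S² = 3/4 ; C = -0.866025

-0.866025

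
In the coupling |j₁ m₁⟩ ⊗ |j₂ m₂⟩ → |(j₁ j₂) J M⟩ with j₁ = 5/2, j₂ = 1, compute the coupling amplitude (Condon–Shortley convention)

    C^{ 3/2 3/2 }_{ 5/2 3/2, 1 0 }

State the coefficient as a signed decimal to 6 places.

-0.516398  (= −√(4/15))

√[4·2!3!0!/6! · 4!1!1!1!3!0!] = √(48/5)
  +(−1)^1/∏(1,1,0,0,3,0)! = -1/6  (running -1/6)
⟨..|..⟩ = √(48/5)·(-1/6) = -0.516398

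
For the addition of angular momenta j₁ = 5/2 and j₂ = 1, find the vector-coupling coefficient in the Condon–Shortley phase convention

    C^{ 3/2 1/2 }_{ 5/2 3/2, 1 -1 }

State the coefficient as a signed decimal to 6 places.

+√(2/5) ≈ +0.632456

j₁+j₂−J=2  J+j₁−j₂=3  J−j₁+j₂=0  j₁+j₂+J+1=6
(j₁±m₁, j₂±m₂, J±M) = (4,1,0,2,2,1)
P² = 32/5
sum k=0..0:
  [0] +1/4 = 1/4
S = 1/4
C² = P²·S² = 2/5 ; C = +0.632456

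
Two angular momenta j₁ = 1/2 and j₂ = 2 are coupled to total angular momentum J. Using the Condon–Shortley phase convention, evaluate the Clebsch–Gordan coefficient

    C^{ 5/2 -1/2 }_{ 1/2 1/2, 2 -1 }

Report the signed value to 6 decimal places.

triangle: 0!*1!*4!/6! = 24/720
(j±m)!: 1!*0!*1!*3!*2!*3! = 72
prefactor² = (2J+1)*Δ*N² = 72/5
  k=0: +1/(0!*0!*0!*1!*1!*3!) = 1/6
Σ = 1/6  ⇒  CG² = 72/5*1/6² = 2/5
CG = +√(2/5) = +0.632456

+0.632456  (= +√(2/5))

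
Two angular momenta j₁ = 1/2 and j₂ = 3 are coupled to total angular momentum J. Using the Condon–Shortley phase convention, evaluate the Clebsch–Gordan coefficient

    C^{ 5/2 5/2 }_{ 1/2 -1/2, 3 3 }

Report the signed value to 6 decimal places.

triangle: 1!·0!·5!/7! = 120/5040
(j±m)!: 0!·1!·6!·0!·5!·0! = 86400
prefactor² = (2J+1)·Δ·N² = 86400/7
  k=1: −1/(1!·0!·0!·5!·0!·0!) = -1/120
Σ = -1/120  ⇒  CG² = 86400/7·(-1/120)² = 6/7
CG = −√(6/7) = -0.925820

−√(6/7) = -0.925820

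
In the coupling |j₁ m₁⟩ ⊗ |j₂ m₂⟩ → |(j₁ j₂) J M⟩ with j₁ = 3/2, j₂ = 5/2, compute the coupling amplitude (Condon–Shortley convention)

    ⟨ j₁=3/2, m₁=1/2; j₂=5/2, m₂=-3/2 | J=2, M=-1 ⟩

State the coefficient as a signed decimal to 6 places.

j₁+j₂−J=2  J+j₁−j₂=1  J−j₁+j₂=3  j₁+j₂+J+1=7
(j₁±m₁, j₂±m₂, J±M) = (2,1,1,4,1,3)
P² = 24/7
sum k=0..1:
  [0] +1/4 = 1/4
  [1] −1/6 = -1/6
S = 1/12
C² = P²·S² = 1/42 ; C = +0.154303

+√(1/42) = +0.154303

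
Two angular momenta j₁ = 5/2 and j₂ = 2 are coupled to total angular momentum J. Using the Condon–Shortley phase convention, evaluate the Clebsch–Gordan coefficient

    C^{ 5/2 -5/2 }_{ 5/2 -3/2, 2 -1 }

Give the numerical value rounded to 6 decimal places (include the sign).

-0.654654

triangle: 2!×3!×2!/8! = 24/40320
(j±m)!: 1!×4!×1!×3!×0!×5! = 17280
prefactor² = (2J+1)×Δ×N² = 432/7
  k=1: −1/(1!×1!×3!×0!×0!×2!) = -1/12
Σ = -1/12  ⇒  CG² = 432/7×(-1/12)² = 3/7
CG = −√(3/7) = -0.654654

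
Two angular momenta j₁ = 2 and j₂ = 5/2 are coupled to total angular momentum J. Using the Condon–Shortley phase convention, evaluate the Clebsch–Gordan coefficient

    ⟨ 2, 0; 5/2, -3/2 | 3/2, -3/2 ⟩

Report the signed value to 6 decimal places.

√[4·3!1!2!/7! · 2!2!1!4!0!3!] = √(192/35)
  +(−1)^1/∏(1,2,1,0,0,2)! = -1/4  (running -1/4)
⟨..|..⟩ = √(192/35)·(-1/4) = -0.585540

-0.585540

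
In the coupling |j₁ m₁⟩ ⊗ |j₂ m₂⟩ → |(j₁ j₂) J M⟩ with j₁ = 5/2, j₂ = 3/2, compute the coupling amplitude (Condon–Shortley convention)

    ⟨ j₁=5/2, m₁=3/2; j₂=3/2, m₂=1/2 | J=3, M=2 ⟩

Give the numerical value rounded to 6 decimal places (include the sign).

triangle: 1!×4!×2!/8! = 48/40320
(j±m)!: 4!×1!×2!×1!×5!×1! = 5760
prefactor² = (2J+1)×Δ×N² = 48
  k=0: +1/(0!×1!×1!×2!×3!×0!) = 1/12
  k=1: −1/(1!×0!×0!×1!×4!×1!) = -1/24
Σ = 1/24  ⇒  CG² = 48×1/24² = 1/12
CG = +√(1/12) = +0.288675

+√(1/12) = +0.288675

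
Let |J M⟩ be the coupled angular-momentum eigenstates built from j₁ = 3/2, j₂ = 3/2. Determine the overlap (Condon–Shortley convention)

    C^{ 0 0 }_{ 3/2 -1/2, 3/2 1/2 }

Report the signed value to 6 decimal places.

+√(1/4) ≈ +0.500000

√[1·3!0!0!/4! · 1!2!2!1!0!0!] = √(1)
  +(−1)^2/∏(2,1,0,0,0,0)! = 1/2  (running 1/2)
⟨..|..⟩ = √(1)·(1/2) = +0.500000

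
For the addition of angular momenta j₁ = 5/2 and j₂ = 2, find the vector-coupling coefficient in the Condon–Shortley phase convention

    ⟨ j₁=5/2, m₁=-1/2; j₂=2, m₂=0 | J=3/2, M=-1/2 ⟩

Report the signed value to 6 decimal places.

+√(2/35) ≈ +0.239046

√[4·3!2!1!/7! · 2!3!2!2!1!2!] = √(32/35)
  +(−1)^1/∏(1,2,2,1,0,0)! = -1/4  (running -1/4)
  +(−1)^2/∏(2,1,1,0,1,1)! = 1/2  (running 1/4)
⟨..|..⟩ = √(32/35)·(1/4) = +0.239046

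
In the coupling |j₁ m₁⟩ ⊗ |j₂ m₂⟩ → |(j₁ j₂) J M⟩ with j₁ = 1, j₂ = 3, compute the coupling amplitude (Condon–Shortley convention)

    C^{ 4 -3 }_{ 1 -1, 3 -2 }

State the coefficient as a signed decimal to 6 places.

+√(3/4) = +0.866025

triangle: 0!×2!×6!/9! = 1440/362880
(j±m)!: 0!×2!×1!×5!×1!×7! = 1209600
prefactor² = (2J+1)×Δ×N² = 43200
  k=0: +1/(0!×0!×2!×1!×0!×5!) = 1/240
Σ = 1/240  ⇒  CG² = 43200×1/240² = 3/4
CG = +√(3/4) = +0.866025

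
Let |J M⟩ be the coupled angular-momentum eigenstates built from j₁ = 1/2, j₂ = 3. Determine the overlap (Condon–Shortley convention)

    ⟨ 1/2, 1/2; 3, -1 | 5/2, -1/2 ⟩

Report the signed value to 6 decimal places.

+√(4/7) ≈ +0.755929

j₁+j₂−J=1  J+j₁−j₂=0  J−j₁+j₂=5  j₁+j₂+J+1=7
(j₁±m₁, j₂±m₂, J±M) = (1,0,2,4,2,3)
P² = 576/7
sum k=0..0:
  [0] +1/12 = 1/12
S = 1/12
C² = P²·S² = 4/7 ; C = +0.755929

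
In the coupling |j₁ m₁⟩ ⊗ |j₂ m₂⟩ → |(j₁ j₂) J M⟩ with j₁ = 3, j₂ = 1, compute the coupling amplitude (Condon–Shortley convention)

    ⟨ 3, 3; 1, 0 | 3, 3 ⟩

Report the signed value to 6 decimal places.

+0.866025  (= +√(3/4))

j₁+j₂−J=1  J+j₁−j₂=5  J−j₁+j₂=1  j₁+j₂+J+1=8
(j₁±m₁, j₂±m₂, J±M) = (6,0,1,1,6,0)
P² = 10800
sum k=0..0:
  [0] +1/120 = 1/120
S = 1/120
C² = P²·S² = 3/4 ; C = +0.866025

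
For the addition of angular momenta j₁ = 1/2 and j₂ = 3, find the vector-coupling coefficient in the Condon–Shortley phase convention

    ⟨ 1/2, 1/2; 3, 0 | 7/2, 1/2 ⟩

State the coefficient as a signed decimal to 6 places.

+√(4/7) ≈ +0.755929

√[8·0!1!6!/8! · 1!0!3!3!4!3!] = √(5184/7)
  +(−1)^0/∏(0,0,0,3,1,3)! = 1/36  (running 1/36)
⟨..|..⟩ = √(5184/7)·(1/36) = +0.755929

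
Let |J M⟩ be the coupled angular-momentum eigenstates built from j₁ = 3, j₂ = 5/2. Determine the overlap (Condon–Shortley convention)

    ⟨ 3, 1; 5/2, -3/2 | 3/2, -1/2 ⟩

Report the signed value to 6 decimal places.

-0.483046  (= −√(7/30))

j₁+j₂−J=4  J+j₁−j₂=2  J−j₁+j₂=1  j₁+j₂+J+1=8
(j₁±m₁, j₂±m₂, J±M) = (4,2,1,4,1,2)
P² = 384/35
sum k=0..1:
  [0] +1/48 = 1/48
  [1] −1/6 = -1/6
S = -7/48
C² = P²·S² = 7/30 ; C = -0.483046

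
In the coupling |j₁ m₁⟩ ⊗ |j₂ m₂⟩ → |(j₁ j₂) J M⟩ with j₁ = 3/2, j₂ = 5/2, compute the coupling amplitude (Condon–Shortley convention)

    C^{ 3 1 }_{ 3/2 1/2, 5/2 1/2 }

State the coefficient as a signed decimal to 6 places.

+√(1/60) = +0.129099

triangle: 1!·2!·4!/8! = 48/40320
(j±m)!: 2!·1!·3!·2!·4!·2! = 1152
prefactor² = (2J+1)·Δ·N² = 48/5
  k=0: +1/(0!·1!·1!·3!·1!·1!) = 1/6
  k=1: −1/(1!·0!·0!·2!·2!·2!) = -1/8
Σ = 1/24  ⇒  CG² = 48/5·1/24² = 1/60
CG = +√(1/60) = +0.129099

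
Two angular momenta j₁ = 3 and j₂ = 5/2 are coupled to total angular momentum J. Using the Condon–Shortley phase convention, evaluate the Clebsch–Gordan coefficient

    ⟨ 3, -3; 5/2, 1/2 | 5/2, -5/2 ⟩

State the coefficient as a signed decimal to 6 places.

j₁+j₂−J=3  J+j₁−j₂=3  J−j₁+j₂=2  j₁+j₂+J+1=9
(j₁±m₁, j₂±m₂, J±M) = (0,6,3,2,0,5)
P² = 8640/7
sum k=3..3:
  [3] −1/72 = -1/72
S = -1/72
C² = P²·S² = 5/21 ; C = -0.487950

-0.487950  (= −√(5/21))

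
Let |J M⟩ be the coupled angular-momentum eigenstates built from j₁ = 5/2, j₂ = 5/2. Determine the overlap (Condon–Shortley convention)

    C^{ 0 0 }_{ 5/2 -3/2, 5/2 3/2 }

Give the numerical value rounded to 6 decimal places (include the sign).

√[1·5!0!0!/6! · 1!4!4!1!0!0!] = √(96)
  +(−1)^4/∏(4,1,0,0,0,0)! = 1/24  (running 1/24)
⟨..|..⟩ = √(96)·(1/24) = +0.408248

+0.408248  (= +√(1/6))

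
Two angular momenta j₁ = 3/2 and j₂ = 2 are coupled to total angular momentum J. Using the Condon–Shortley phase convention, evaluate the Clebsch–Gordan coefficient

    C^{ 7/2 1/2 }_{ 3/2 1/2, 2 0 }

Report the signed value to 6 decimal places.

triangle: 0!×3!×4!/8! = 144/40320
(j±m)!: 2!×1!×2!×2!×4!×3! = 1152
prefactor² = (2J+1)×Δ×N² = 1152/35
  k=0: +1/(0!×0!×1!×2!×2!×2!) = 1/8
Σ = 1/8  ⇒  CG² = 1152/35×1/8² = 18/35
CG = +√(18/35) = +0.717137

+0.717137  (= +√(18/35))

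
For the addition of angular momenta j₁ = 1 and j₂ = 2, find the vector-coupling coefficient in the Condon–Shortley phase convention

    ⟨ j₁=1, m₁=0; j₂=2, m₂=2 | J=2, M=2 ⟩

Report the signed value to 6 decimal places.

√[5·1!1!3!/6! · 1!1!4!0!4!0!] = √(24)
  +(−1)^1/∏(1,0,0,3,1,0)! = -1/6  (running -1/6)
⟨..|..⟩ = √(24)·(-1/6) = -0.816497

−√(2/3) ≈ -0.816497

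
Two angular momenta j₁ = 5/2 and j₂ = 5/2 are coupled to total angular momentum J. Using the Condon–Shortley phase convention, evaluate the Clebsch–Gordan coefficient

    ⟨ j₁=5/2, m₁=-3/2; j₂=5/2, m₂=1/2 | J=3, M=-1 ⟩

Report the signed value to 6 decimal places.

+0.182574

triangle: 2!·3!·3!/9! = 72/362880
(j±m)!: 1!·4!·3!·2!·2!·4! = 13824
prefactor² = (2J+1)·Δ·N² = 96/5
  k=1: −1/(1!·1!·3!·2!·0!·1!) = -1/12
  k=2: +1/(2!·0!·2!·1!·1!·2!) = 1/8
Σ = 1/24  ⇒  CG² = 96/5·1/24² = 1/30
CG = +√(1/30) = +0.182574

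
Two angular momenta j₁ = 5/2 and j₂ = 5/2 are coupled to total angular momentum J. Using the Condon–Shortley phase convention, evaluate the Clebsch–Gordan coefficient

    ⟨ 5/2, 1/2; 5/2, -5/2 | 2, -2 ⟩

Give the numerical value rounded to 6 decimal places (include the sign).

√[5·3!2!2!/8! · 3!2!0!5!0!4!] = √(720/7)
  +(−1)^0/∏(0,3,2,0,0,2)! = 1/24  (running 1/24)
⟨..|..⟩ = √(720/7)·(1/24) = +0.422577

+√(5/28) = +0.422577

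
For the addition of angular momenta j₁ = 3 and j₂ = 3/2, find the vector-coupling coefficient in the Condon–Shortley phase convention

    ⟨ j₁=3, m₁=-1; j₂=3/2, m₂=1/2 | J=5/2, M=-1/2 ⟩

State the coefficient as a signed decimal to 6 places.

j₁+j₂−J=2  J+j₁−j₂=4  J−j₁+j₂=1  j₁+j₂+J+1=8
(j₁±m₁, j₂±m₂, J±M) = (2,4,2,1,2,3)
P² = 288/35
sum k=1..2:
  [1] −1/6 = -1/6
  [2] +1/8 = 1/8
S = -1/24
C² = P²·S² = 1/70 ; C = -0.119523

-0.119523  (= −√(1/70))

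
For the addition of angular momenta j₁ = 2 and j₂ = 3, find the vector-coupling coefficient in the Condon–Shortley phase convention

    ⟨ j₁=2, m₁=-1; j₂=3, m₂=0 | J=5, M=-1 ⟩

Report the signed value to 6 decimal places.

+0.617213  (= +√(8/21))

√[11·0!4!6!/11! · 1!3!3!3!4!6!] = √(124416/7)
  +(−1)^0/∏(0,0,3,3,1,3)! = 1/216  (running 1/216)
⟨..|..⟩ = √(124416/7)·(1/216) = +0.617213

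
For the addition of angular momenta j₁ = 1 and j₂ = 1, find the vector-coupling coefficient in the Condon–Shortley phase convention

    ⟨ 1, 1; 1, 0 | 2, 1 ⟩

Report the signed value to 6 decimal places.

triangle: 0!·2!·2!/5! = 4/120
(j±m)!: 2!·0!·1!·1!·3!·1! = 12
prefactor² = (2J+1)·Δ·N² = 2
  k=0: +1/(0!·0!·0!·1!·2!·1!) = 1/2
Σ = 1/2  ⇒  CG² = 2·1/2² = 1/2
CG = +√(1/2) = +0.707107

+√(1/2) = +0.707107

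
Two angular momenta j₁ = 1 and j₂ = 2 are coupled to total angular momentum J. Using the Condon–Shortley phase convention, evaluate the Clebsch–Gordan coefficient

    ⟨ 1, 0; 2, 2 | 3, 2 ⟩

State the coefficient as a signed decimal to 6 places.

√[7·0!2!4!/7! · 1!1!4!0!5!1!] = √(192)
  +(−1)^0/∏(0,0,1,4,1,0)! = 1/24  (running 1/24)
⟨..|..⟩ = √(192)·(1/24) = +0.577350

+0.577350  (= +√(1/3))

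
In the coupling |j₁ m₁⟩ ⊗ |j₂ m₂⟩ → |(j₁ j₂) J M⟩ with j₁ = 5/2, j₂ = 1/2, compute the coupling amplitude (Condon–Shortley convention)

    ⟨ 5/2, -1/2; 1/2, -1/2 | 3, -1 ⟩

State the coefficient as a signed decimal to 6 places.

+0.816497

triangle: 0!×5!×1!/7! = 120/5040
(j±m)!: 2!×3!×0!×1!×2!×4! = 576
prefactor² = (2J+1)×Δ×N² = 96
  k=0: +1/(0!×0!×3!×0!×2!×1!) = 1/12
Σ = 1/12  ⇒  CG² = 96×1/12² = 2/3
CG = +√(2/3) = +0.816497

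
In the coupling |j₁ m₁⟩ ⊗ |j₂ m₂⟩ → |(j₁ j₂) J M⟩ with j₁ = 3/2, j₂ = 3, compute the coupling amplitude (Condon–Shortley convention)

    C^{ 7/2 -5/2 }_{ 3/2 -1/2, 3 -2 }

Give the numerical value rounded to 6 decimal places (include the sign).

j₁+j₂−J=1  J+j₁−j₂=2  J−j₁+j₂=5  j₁+j₂+J+1=9
(j₁±m₁, j₂±m₂, J±M) = (1,2,1,5,1,6)
P² = 6400/7
sum k=0..1:
  [0] +1/48 = 1/48
  [1] −1/120 = -1/120
S = 1/80
C² = P²·S² = 1/7 ; C = +0.377964

+√(1/7) ≈ +0.377964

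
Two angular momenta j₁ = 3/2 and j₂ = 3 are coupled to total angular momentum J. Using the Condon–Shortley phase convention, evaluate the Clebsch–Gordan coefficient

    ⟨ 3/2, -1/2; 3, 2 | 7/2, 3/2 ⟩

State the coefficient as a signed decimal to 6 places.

j₁+j₂−J=1  J+j₁−j₂=2  J−j₁+j₂=5  j₁+j₂+J+1=9
(j₁±m₁, j₂±m₂, J±M) = (1,2,5,1,5,2)
P² = 6400/21
sum k=0..1:
  [0] +1/240 = 1/240
  [1] −1/24 = -1/24
S = -3/80
C² = P²·S² = 3/7 ; C = -0.654654

−√(3/7) ≈ -0.654654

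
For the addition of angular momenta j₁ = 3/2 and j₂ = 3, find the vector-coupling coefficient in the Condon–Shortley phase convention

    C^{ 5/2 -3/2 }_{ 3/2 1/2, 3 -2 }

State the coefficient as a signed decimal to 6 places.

+√(1/14) ≈ +0.267261

j₁+j₂−J=2  J+j₁−j₂=1  J−j₁+j₂=4  j₁+j₂+J+1=8
(j₁±m₁, j₂±m₂, J±M) = (2,1,1,5,1,4)
P² = 288/7
sum k=0..1:
  [0] +1/12 = 1/12
  [1] −1/24 = -1/24
S = 1/24
C² = P²·S² = 1/14 ; C = +0.267261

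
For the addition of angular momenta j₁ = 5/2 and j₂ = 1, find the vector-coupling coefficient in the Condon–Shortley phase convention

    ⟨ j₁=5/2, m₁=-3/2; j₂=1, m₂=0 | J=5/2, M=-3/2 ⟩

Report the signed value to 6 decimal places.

j₁+j₂−J=1  J+j₁−j₂=4  J−j₁+j₂=1  j₁+j₂+J+1=7
(j₁±m₁, j₂±m₂, J±M) = (1,4,1,1,1,4)
P² = 576/35
sum k=0..1:
  [0] +1/24 = 1/24
  [1] −1/6 = -1/6
S = -1/8
C² = P²·S² = 9/35 ; C = -0.507093

−√(9/35) ≈ -0.507093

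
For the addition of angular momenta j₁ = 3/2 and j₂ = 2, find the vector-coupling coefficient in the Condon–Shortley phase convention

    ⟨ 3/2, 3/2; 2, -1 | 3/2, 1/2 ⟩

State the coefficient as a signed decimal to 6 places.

j₁+j₂−J=2  J+j₁−j₂=1  J−j₁+j₂=2  j₁+j₂+J+1=6
(j₁±m₁, j₂±m₂, J±M) = (3,0,1,3,2,1)
P² = 8/5
sum k=0..0:
  [0] +1/2 = 1/2
S = 1/2
C² = P²·S² = 2/5 ; C = +0.632456

+0.632456  (= +√(2/5))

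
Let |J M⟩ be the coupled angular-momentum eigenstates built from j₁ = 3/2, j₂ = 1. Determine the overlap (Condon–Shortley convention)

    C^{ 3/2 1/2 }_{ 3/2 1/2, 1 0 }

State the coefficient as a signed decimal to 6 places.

j₁+j₂−J=1  J+j₁−j₂=2  J−j₁+j₂=1  j₁+j₂+J+1=5
(j₁±m₁, j₂±m₂, J±M) = (2,1,1,1,2,1)
P² = 4/15
sum k=0..1:
  [0] +1/1 = 1
  [1] −1/2 = -1/2
S = 1/2
C² = P²·S² = 1/15 ; C = +0.258199

+√(1/15) ≈ +0.258199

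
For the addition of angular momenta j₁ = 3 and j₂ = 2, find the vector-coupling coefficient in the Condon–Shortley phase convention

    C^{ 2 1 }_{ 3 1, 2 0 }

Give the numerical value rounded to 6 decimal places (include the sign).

-0.377964  (= −√(1/7))

√[5·3!3!1!/8! · 4!2!2!2!3!1!] = √(36/7)
  +(−1)^1/∏(1,2,1,1,2,0)! = -1/4  (running -1/4)
  +(−1)^2/∏(2,1,0,0,3,1)! = 1/12  (running -1/6)
⟨..|..⟩ = √(36/7)·(-1/6) = -0.377964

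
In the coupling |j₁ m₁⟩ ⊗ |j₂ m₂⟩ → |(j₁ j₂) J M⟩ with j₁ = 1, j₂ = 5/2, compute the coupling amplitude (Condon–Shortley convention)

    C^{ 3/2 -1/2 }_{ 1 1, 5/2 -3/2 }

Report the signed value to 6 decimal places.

+0.632456  (= +√(2/5))

√[4·2!0!3!/6! · 2!0!1!4!1!2!] = √(32/5)
  +(−1)^0/∏(0,2,0,1,0,2)! = 1/4  (running 1/4)
⟨..|..⟩ = √(32/5)·(1/4) = +0.632456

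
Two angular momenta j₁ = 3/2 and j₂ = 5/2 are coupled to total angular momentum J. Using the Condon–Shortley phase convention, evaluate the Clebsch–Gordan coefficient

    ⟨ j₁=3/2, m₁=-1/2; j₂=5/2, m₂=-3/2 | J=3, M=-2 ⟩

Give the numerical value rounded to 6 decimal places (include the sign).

√[7·1!2!4!/8! · 1!2!1!4!1!5!] = √(48)
  +(−1)^0/∏(0,1,2,1,0,3)! = 1/12  (running 1/12)
  +(−1)^1/∏(1,0,1,0,1,4)! = -1/24  (running 1/24)
⟨..|..⟩ = √(48)·(1/24) = +0.288675

+0.288675  (= +√(1/12))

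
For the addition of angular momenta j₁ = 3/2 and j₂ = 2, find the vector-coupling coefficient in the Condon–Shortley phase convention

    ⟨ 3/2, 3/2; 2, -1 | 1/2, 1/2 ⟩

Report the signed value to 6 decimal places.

j₁+j₂−J=3  J+j₁−j₂=0  J−j₁+j₂=1  j₁+j₂+J+1=5
(j₁±m₁, j₂±m₂, J±M) = (3,0,1,3,1,0)
P² = 18/5
sum k=0..0:
  [0] +1/6 = 1/6
S = 1/6
C² = P²·S² = 1/10 ; C = +0.316228

+0.316228  (= +√(1/10))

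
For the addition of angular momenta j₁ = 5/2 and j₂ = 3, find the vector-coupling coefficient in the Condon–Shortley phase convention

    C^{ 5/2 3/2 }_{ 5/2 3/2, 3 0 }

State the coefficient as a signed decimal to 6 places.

√[6·3!2!3!/9! · 4!1!3!3!4!1!] = √(864/35)
  +(−1)^0/∏(0,3,1,3,1,0)! = 1/36  (running 1/36)
  +(−1)^1/∏(1,2,0,2,2,1)! = -1/8  (running -7/72)
⟨..|..⟩ = √(864/35)·(-7/72) = -0.483046

−√(7/30) ≈ -0.483046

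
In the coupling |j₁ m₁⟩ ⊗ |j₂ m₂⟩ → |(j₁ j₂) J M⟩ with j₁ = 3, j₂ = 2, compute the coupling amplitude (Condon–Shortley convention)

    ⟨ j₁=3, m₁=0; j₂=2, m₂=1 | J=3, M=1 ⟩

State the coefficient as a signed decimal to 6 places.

triangle: 2!×4!×2!/9! = 96/362880
(j±m)!: 3!×3!×3!×1!×4!×2! = 10368
prefactor² = (2J+1)×Δ×N² = 96/5
  k=1: −1/(1!×1!×2!×2!×2!×0!) = -1/8
  k=2: +1/(2!×0!×1!×1!×3!×1!) = 1/12
Σ = -1/24  ⇒  CG² = 96/5×(-1/24)² = 1/30
CG = −√(1/30) = -0.182574

−√(1/30) = -0.182574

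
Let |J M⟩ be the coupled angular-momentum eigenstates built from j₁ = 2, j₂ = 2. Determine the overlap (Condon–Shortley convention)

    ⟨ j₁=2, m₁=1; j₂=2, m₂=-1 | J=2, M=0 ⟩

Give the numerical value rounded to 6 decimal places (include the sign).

+0.267261  (= +√(1/14))

j₁+j₂−J=2  J+j₁−j₂=2  J−j₁+j₂=2  j₁+j₂+J+1=7
(j₁±m₁, j₂±m₂, J±M) = (3,1,1,3,2,2)
P² = 8/7
sum k=0..1:
  [0] +1/2 = 1/2
  [1] −1/4 = -1/4
S = 1/4
C² = P²·S² = 1/14 ; C = +0.267261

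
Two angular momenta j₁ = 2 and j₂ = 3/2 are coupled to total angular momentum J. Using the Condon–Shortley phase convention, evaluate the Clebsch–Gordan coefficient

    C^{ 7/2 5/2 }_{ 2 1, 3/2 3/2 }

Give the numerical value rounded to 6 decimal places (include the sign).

j₁+j₂−J=0  J+j₁−j₂=4  J−j₁+j₂=3  j₁+j₂+J+1=8
(j₁±m₁, j₂±m₂, J±M) = (3,1,3,0,6,1)
P² = 5184/7
sum k=0..0:
  [0] +1/36 = 1/36
S = 1/36
C² = P²·S² = 4/7 ; C = +0.755929

+√(4/7) ≈ +0.755929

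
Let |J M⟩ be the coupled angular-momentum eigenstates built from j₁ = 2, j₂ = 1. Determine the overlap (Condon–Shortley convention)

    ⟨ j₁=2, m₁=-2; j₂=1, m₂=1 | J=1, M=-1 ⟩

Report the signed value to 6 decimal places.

+0.774597  (= +√(3/5))

triangle: 2!*2!*0!/5! = 4/120
(j±m)!: 0!*4!*2!*0!*0!*2! = 96
prefactor² = (2J+1)*Δ*N² = 48/5
  k=2: +1/(2!*0!*2!*0!*0!*0!) = 1/4
Σ = 1/4  ⇒  CG² = 48/5*1/4² = 3/5
CG = +√(3/5) = +0.774597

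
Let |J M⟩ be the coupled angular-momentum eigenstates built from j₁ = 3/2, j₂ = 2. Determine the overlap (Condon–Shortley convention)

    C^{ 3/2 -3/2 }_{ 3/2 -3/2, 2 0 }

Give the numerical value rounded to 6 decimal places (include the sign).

+√(1/5) ≈ +0.447214

√[4·2!1!2!/6! · 0!3!2!2!0!3!] = √(16/5)
  +(−1)^2/∏(2,0,1,0,0,2)! = 1/4  (running 1/4)
⟨..|..⟩ = √(16/5)·(1/4) = +0.447214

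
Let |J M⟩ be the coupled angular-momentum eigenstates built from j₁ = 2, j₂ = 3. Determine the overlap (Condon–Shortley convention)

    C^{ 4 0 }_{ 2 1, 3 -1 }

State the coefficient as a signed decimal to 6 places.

√[9·1!3!5!/10! · 3!1!2!4!4!4!] = √(10368/35)
  +(−1)^0/∏(0,1,1,2,2,3)! = 1/24  (running 1/24)
  +(−1)^1/∏(1,0,0,1,3,4)! = -1/144  (running 5/144)
⟨..|..⟩ = √(10368/35)·(5/144) = +0.597614

+√(5/14) = +0.597614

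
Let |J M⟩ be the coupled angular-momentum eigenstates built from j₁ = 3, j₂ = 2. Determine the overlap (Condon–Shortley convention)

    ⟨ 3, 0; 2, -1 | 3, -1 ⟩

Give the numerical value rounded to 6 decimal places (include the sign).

triangle: 2!*4!*2!/9! = 96/362880
(j±m)!: 3!*3!*1!*3!*2!*4! = 10368
prefactor² = (2J+1)*Δ*N² = 96/5
  k=0: +1/(0!*2!*3!*1!*1!*1!) = 1/12
  k=1: −1/(1!*1!*2!*0!*2!*2!) = -1/8
Σ = -1/24  ⇒  CG² = 96/5*(-1/24)² = 1/30
CG = −√(1/30) = -0.182574

-0.182574  (= −√(1/30))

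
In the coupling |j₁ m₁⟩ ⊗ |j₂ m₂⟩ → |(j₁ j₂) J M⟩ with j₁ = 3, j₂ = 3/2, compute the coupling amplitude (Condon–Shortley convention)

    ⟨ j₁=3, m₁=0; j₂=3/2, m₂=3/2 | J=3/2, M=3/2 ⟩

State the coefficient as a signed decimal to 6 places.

-0.169031  (= −√(1/35))

j₁+j₂−J=3  J+j₁−j₂=3  J−j₁+j₂=0  j₁+j₂+J+1=7
(j₁±m₁, j₂±m₂, J±M) = (3,3,3,0,3,0)
P² = 1296/35
sum k=3..3:
  [3] −1/36 = -1/36
S = -1/36
C² = P²·S² = 1/35 ; C = -0.169031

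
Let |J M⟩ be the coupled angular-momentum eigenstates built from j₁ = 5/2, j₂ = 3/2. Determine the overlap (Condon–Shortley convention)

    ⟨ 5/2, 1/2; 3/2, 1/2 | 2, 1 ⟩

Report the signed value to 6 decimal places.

j₁+j₂−J=2  J+j₁−j₂=3  J−j₁+j₂=1  j₁+j₂+J+1=7
(j₁±m₁, j₂±m₂, J±M) = (3,2,2,1,3,1)
P² = 12/7
sum k=1..2:
  [1] −1/2 = -1/2
  [2] +1/12 = 1/12
S = -5/12
C² = P²·S² = 25/84 ; C = -0.545545

-0.545545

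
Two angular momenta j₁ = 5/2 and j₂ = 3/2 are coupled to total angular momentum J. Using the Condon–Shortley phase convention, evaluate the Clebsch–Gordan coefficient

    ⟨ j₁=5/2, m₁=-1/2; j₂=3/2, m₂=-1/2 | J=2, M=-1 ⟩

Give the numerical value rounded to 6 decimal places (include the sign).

-0.545545

triangle: 2!·3!·1!/7! = 12/5040
(j±m)!: 2!·3!·1!·2!·1!·3! = 144
prefactor² = (2J+1)·Δ·N² = 12/7
  k=0: +1/(0!·2!·3!·1!·0!·0!) = 1/12
  k=1: −1/(1!·1!·2!·0!·1!·1!) = -1/2
Σ = -5/12  ⇒  CG² = 12/7·(-5/12)² = 25/84
CG = −√(25/84) = -0.545545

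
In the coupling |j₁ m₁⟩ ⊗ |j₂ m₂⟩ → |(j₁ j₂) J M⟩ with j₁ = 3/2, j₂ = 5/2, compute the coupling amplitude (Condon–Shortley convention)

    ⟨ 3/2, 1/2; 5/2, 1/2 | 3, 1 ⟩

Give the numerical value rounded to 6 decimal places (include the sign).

j₁+j₂−J=1  J+j₁−j₂=2  J−j₁+j₂=4  j₁+j₂+J+1=8
(j₁±m₁, j₂±m₂, J±M) = (2,1,3,2,4,2)
P² = 48/5
sum k=0..1:
  [0] +1/6 = 1/6
  [1] −1/8 = -1/8
S = 1/24
C² = P²·S² = 1/60 ; C = +0.129099

+0.129099  (= +√(1/60))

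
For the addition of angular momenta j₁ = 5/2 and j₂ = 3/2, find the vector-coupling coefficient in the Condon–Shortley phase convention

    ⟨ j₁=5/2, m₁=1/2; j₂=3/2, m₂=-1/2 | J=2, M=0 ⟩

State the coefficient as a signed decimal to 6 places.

−√(1/14) ≈ -0.267261

j₁+j₂−J=2  J+j₁−j₂=3  J−j₁+j₂=1  j₁+j₂+J+1=7
(j₁±m₁, j₂±m₂, J±M) = (3,2,1,2,2,2)
P² = 8/7
sum k=0..1:
  [0] +1/4 = 1/4
  [1] −1/2 = -1/2
S = -1/4
C² = P²·S² = 1/14 ; C = -0.267261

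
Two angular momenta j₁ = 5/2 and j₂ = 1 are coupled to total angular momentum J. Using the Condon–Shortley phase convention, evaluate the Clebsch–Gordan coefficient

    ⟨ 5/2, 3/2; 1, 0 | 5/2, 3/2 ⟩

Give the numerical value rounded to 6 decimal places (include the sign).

triangle: 1!×4!×1!/7! = 24/5040
(j±m)!: 4!×1!×1!×1!×4!×1! = 576
prefactor² = (2J+1)×Δ×N² = 576/35
  k=0: +1/(0!×1!×1!×1!×3!×0!) = 1/6
  k=1: −1/(1!×0!×0!×0!×4!×1!) = -1/24
Σ = 1/8  ⇒  CG² = 576/35×1/8² = 9/35
CG = +√(9/35) = +0.507093

+√(9/35) ≈ +0.507093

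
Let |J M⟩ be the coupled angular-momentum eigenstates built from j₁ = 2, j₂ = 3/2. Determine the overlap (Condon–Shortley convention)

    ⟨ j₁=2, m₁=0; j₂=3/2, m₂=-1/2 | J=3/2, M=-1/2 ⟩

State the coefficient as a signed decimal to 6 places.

-0.447214

j₁+j₂−J=2  J+j₁−j₂=2  J−j₁+j₂=1  j₁+j₂+J+1=6
(j₁±m₁, j₂±m₂, J±M) = (2,2,1,2,1,2)
P² = 16/45
sum k=0..1:
  [0] +1/4 = 1/4
  [1] −1/1 = -1
S = -3/4
C² = P²·S² = 1/5 ; C = -0.447214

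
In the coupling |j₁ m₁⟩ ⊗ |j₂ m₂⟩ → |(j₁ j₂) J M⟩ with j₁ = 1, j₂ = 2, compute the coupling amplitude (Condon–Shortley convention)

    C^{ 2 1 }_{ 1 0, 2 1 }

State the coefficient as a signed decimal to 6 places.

triangle: 1!*1!*3!/6! = 6/720
(j±m)!: 1!*1!*3!*1!*3!*1! = 36
prefactor² = (2J+1)*Δ*N² = 3/2
  k=0: +1/(0!*1!*1!*3!*0!*0!) = 1/6
  k=1: −1/(1!*0!*0!*2!*1!*1!) = -1/2
Σ = -1/3  ⇒  CG² = 3/2*(-1/3)² = 1/6
CG = −√(1/6) = -0.408248

−√(1/6) ≈ -0.408248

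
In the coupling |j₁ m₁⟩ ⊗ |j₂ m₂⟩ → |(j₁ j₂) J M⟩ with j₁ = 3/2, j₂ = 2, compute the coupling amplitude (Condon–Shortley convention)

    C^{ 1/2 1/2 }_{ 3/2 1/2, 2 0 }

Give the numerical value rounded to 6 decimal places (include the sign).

-0.447214

√[2·3!0!1!/5! · 2!1!2!2!1!0!] = √(4/5)
  +(−1)^1/∏(1,2,0,1,0,0)! = -1/2  (running -1/2)
⟨..|..⟩ = √(4/5)·(-1/2) = -0.447214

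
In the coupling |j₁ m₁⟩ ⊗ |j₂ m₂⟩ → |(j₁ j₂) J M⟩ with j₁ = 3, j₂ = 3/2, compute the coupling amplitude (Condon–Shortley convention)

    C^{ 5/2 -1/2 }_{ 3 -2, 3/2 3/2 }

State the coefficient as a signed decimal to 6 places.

triangle: 2!×4!×1!/8! = 48/40320
(j±m)!: 1!×5!×3!×0!×2!×3! = 8640
prefactor² = (2J+1)×Δ×N² = 432/7
  k=2: +1/(2!×0!×3!×1!×1!×0!) = 1/12
Σ = 1/12  ⇒  CG² = 432/7×1/12² = 3/7
CG = +√(3/7) = +0.654654

+0.654654  (= +√(3/7))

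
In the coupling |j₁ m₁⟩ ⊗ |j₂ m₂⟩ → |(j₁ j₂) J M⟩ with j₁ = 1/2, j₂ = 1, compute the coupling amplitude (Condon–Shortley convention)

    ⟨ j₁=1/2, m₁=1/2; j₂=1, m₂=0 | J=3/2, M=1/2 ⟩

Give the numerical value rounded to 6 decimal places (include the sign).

+0.816497  (= +√(2/3))

triangle: 0!·1!·2!/4! = 2/24
(j±m)!: 1!·0!·1!·1!·2!·1! = 2
prefactor² = (2J+1)·Δ·N² = 2/3
  k=0: +1/(0!·0!·0!·1!·1!·1!) = 1
Σ = 1  ⇒  CG² = 2/3·1² = 2/3
CG = +√(2/3) = +0.816497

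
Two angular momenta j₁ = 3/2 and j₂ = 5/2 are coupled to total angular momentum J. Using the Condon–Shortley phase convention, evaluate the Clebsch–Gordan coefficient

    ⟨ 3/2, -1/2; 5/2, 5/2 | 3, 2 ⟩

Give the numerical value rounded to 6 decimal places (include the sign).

−√(5/12) ≈ -0.645497

triangle: 1!*2!*4!/8! = 48/40320
(j±m)!: 1!*2!*5!*0!*5!*1! = 28800
prefactor² = (2J+1)*Δ*N² = 240
  k=1: −1/(1!*0!*1!*4!*1!*0!) = -1/24
Σ = -1/24  ⇒  CG² = 240*(-1/24)² = 5/12
CG = −√(5/12) = -0.645497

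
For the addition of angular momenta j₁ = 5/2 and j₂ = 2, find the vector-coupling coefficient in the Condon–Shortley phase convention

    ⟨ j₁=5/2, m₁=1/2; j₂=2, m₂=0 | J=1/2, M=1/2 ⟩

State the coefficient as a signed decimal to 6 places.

+0.447214  (= +√(1/5))

triangle: 4!×1!×0!/6! = 24/720
(j±m)!: 3!×2!×2!×2!×1!×0! = 48
prefactor² = (2J+1)×Δ×N² = 16/5
  k=2: +1/(2!×2!×0!×0!×1!×0!) = 1/4
Σ = 1/4  ⇒  CG² = 16/5×1/4² = 1/5
CG = +√(1/5) = +0.447214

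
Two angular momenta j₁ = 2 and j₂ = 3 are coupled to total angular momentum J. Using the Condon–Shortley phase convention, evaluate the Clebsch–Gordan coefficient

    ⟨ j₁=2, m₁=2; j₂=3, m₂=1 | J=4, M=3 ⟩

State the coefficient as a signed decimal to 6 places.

+0.707107  (= +√(1/2))

j₁+j₂−J=1  J+j₁−j₂=3  J−j₁+j₂=5  j₁+j₂+J+1=10
(j₁±m₁, j₂±m₂, J±M) = (4,0,4,2,7,1)
P² = 10368
sum k=0..0:
  [0] +1/144 = 1/144
S = 1/144
C² = P²·S² = 1/2 ; C = +0.707107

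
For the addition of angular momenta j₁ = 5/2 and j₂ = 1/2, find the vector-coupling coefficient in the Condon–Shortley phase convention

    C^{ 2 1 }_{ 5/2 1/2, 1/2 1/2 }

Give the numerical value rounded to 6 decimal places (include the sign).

-0.577350

triangle: 1!*4!*0!/6! = 24/720
(j±m)!: 3!*2!*1!*0!*3!*1! = 72
prefactor² = (2J+1)*Δ*N² = 12
  k=1: −1/(1!*0!*1!*0!*3!*0!) = -1/6
Σ = -1/6  ⇒  CG² = 12*(-1/6)² = 1/3
CG = −√(1/3) = -0.577350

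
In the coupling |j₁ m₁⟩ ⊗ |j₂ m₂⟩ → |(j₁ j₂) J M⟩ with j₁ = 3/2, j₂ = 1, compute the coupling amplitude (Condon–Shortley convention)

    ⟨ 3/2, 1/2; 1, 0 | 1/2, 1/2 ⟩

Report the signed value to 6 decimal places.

√[2·2!1!0!/4! · 2!1!1!1!1!0!] = √(1/3)
  +(−1)^1/∏(1,1,0,0,1,0)! = -1  (running -1)
⟨..|..⟩ = √(1/3)·(-1) = -0.577350

−√(1/3) = -0.577350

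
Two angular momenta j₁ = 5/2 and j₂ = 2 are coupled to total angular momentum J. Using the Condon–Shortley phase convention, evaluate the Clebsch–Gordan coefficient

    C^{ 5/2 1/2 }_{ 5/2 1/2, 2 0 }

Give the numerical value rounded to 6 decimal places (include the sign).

triangle: 2!×3!×2!/8! = 24/40320
(j±m)!: 3!×2!×2!×2!×3!×2! = 576
prefactor² = (2J+1)×Δ×N² = 72/35
  k=0: +1/(0!×2!×2!×2!×1!×0!) = 1/8
  k=1: −1/(1!×1!×1!×1!×2!×1!) = -1/2
  k=2: +1/(2!×0!×0!×0!×3!×2!) = 1/24
Σ = -1/3  ⇒  CG² = 72/35×(-1/3)² = 8/35
CG = −√(8/35) = -0.478091

-0.478091  (= −√(8/35))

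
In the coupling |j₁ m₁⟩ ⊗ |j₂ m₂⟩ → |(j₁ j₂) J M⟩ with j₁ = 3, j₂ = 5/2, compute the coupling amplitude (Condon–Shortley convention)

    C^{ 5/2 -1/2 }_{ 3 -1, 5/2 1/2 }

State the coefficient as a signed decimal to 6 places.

+√(8/35) ≈ +0.478091

√[6·3!3!2!/9! · 2!4!3!2!2!3!] = √(288/35)
  +(−1)^1/∏(1,2,3,2,0,0)! = -1/24  (running -1/24)
  +(−1)^2/∏(2,1,2,1,1,1)! = 1/4  (running 5/24)
  +(−1)^3/∏(3,0,1,0,2,2)! = -1/24  (running 1/6)
⟨..|..⟩ = √(288/35)·(1/6) = +0.478091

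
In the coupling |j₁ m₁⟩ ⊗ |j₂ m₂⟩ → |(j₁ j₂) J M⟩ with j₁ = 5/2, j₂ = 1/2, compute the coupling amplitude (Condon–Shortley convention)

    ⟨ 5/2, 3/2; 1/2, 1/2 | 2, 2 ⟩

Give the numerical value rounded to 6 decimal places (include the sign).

−√(1/6) = -0.408248

√[5·1!4!0!/6! · 4!1!1!0!4!0!] = √(96)
  +(−1)^1/∏(1,0,0,0,4,0)! = -1/24  (running -1/24)
⟨..|..⟩ = √(96)·(-1/24) = -0.408248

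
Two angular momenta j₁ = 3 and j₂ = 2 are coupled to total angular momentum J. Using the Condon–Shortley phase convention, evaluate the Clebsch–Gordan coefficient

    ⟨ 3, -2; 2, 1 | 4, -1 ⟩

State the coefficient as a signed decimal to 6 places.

−√(7/20) = -0.591608

triangle: 1!×5!×3!/10! = 720/3628800
(j±m)!: 1!×5!×3!×1!×3!×5! = 518400
prefactor² = (2J+1)×Δ×N² = 6480/7
  k=0: +1/(0!×1!×5!×3!×0!×0!) = 1/720
  k=1: −1/(1!×0!×4!×2!×1!×1!) = -1/48
Σ = -7/360  ⇒  CG² = 6480/7×(-7/360)² = 7/20
CG = −√(7/20) = -0.591608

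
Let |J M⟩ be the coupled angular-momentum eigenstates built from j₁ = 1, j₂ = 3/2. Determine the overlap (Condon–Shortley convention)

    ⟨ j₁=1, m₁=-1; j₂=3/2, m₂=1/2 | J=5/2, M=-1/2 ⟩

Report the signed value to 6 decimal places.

+0.547723  (= +√(3/10))

j₁+j₂−J=0  J+j₁−j₂=2  J−j₁+j₂=3  j₁+j₂+J+1=6
(j₁±m₁, j₂±m₂, J±M) = (0,2,2,1,2,3)
P² = 24/5
sum k=0..0:
  [0] +1/4 = 1/4
S = 1/4
C² = P²·S² = 3/10 ; C = +0.547723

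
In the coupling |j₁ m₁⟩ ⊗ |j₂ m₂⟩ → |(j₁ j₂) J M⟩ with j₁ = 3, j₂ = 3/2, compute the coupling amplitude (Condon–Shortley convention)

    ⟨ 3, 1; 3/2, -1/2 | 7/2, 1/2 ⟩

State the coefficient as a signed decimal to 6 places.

√[8·1!5!2!/9! · 4!2!1!2!4!3!] = √(512/7)
  +(−1)^0/∏(0,1,2,1,3,1)! = 1/12  (running 1/12)
  +(−1)^1/∏(1,0,1,0,4,2)! = -1/48  (running 1/16)
⟨..|..⟩ = √(512/7)·(1/16) = +0.534522

+√(2/7) ≈ +0.534522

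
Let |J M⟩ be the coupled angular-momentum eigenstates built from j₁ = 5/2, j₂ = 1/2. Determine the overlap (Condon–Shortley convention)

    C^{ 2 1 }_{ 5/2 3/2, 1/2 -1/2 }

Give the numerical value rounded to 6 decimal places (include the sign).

triangle: 1!·4!·0!/6! = 24/720
(j±m)!: 4!·1!·0!·1!·3!·1! = 144
prefactor² = (2J+1)·Δ·N² = 24
  k=0: +1/(0!·1!·1!·0!·3!·0!) = 1/6
Σ = 1/6  ⇒  CG² = 24·1/6² = 2/3
CG = +√(2/3) = +0.816497

+0.816497  (= +√(2/3))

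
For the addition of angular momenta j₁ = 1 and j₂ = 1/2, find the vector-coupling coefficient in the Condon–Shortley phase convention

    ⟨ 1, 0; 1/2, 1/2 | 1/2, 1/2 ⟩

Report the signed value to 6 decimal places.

√[2·1!1!0!/3! · 1!1!1!0!1!0!] = √(1/3)
  +(−1)^1/∏(1,0,0,0,1,0)! = -1  (running -1)
⟨..|..⟩ = √(1/3)·(-1) = -0.577350

-0.577350  (= −√(1/3))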